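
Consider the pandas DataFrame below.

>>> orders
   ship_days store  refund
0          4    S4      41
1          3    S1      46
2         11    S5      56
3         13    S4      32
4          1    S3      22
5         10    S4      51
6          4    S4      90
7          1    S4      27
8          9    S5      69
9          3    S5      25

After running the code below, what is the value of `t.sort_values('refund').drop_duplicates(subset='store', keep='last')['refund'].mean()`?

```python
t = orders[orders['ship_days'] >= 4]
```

filter rows where ship_days >= 4:
   ship_days store  refund
0          4    S4      41
2         11    S5      56
3         13    S4      32
5         10    S4      51
6          4    S4      90
8          9    S5      69
sort by refund:
   ship_days store  refund
3         13    S4      32
0          4    S4      41
5         10    S4      51
2         11    S5      56
8          9    S5      69
6          4    S4      90
drop duplicate store (keep=last):
   ship_days store  refund
8          9    S5      69
6          4    S4      90
Reading off the mean of column 'refund', we get 79.5.

79.5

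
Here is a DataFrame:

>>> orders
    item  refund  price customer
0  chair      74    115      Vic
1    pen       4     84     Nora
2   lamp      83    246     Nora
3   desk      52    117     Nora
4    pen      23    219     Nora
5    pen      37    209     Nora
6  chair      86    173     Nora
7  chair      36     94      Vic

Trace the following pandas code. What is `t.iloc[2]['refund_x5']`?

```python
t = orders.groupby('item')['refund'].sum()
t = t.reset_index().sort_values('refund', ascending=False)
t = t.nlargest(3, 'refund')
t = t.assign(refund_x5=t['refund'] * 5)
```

320

group by item, sum of refund:
item
chair    196
desk      52
lamp      83
pen       64
Name: refund, dtype: int64
reset_index():
    item  refund
0  chair     196
1   desk      52
2   lamp      83
3    pen      64
sort by refund descending:
    item  refund
0  chair     196
2   lamp      83
3    pen      64
1   desk      52
take 3 rows with largest refund:
    item  refund
0  chair     196
2   lamp      83
3    pen      64
add column refund_x5 = t['refund'] * 5:
    item  refund  refund_x5
0  chair     196        980
2   lamp      83        415
3    pen      64        320
The value at position 2, column 'refund_x5' is 320.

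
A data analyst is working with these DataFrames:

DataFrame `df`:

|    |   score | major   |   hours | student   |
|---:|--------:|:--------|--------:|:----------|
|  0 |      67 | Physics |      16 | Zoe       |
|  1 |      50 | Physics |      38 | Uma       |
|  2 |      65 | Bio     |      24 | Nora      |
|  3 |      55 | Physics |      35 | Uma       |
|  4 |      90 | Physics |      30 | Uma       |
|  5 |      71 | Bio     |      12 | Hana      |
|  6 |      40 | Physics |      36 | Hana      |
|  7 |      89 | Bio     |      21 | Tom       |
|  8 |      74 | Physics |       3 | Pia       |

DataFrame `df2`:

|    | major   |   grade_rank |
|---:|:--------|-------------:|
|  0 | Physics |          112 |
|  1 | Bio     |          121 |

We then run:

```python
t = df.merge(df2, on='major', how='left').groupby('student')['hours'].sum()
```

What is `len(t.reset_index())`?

6

merge on 'major' (how='left') → 9 rows:
   score    major  hours student  grade_rank
0     67  Physics     16     Zoe         112
1     50  Physics     38     Uma         112
2     65      Bio     24    Nora         121
3     55  Physics     35     Uma         112
4     90  Physics     30     Uma         112
5     71      Bio     12    Hana         121
6     40  Physics     36    Hana         112
7     89      Bio     21     Tom         121
8     74  Physics      3     Pia         112
group by student, sum of hours:
student
Hana     48
Nora     24
Pia       3
Tom      21
Uma     103
Zoe      16
Name: hours, dtype: int64
reset_index():
  student  hours
0    Hana     48
1    Nora     24
2     Pia      3
3     Tom     21
4     Uma    103
5     Zoe     16
Taking the number of rows gives 6.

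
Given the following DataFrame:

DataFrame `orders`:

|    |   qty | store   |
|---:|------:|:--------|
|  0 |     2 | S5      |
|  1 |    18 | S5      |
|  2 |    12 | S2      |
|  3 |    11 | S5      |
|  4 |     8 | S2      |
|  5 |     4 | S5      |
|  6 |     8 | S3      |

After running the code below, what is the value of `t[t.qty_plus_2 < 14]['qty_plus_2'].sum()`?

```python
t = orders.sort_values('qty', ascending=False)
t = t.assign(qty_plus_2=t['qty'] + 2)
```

43

sort by qty descending:
   qty store
1   18    S5
2   12    S2
3   11    S5
4    8    S2
6    8    S3
5    4    S5
0    2    S5
add column qty_plus_2 = t['qty'] + 2:
   qty store  qty_plus_2
1   18    S5          20
2   12    S2          14
3   11    S5          13
4    8    S2          10
6    8    S3          10
5    4    S5           6
0    2    S5           4
filter rows where qty_plus_2 < 14:
   qty store  qty_plus_2
3   11    S5          13
4    8    S2          10
6    8    S3          10
5    4    S5           6
0    2    S5           4
Taking the sum of column 'qty_plus_2' gives 43.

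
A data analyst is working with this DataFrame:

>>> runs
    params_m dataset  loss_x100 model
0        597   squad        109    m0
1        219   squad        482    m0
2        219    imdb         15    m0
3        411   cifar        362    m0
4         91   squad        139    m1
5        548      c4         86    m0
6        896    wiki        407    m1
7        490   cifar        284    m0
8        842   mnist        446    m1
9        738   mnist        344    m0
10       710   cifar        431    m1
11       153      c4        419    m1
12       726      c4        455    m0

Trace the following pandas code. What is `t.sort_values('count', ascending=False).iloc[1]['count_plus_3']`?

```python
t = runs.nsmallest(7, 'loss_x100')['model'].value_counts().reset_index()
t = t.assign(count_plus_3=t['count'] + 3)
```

take 7 rows with smallest loss_x100:
   params_m dataset  loss_x100 model
2       219    imdb         15    m0
5       548      c4         86    m0
0       597   squad        109    m0
4        91   squad        139    m1
7       490   cifar        284    m0
9       738   mnist        344    m0
3       411   cifar        362    m0
value_counts of model:
model
m0    6
m1    1
Name: count, dtype: int64
reset_index():
  model  count
0    m0      6
1    m1      1
add column count_plus_3 = t['count'] + 3:
  model  count  count_plus_3
0    m0      6             9
1    m1      1             4
sort by count descending:
  model  count  count_plus_3
0    m0      6             9
1    m1      1             4

4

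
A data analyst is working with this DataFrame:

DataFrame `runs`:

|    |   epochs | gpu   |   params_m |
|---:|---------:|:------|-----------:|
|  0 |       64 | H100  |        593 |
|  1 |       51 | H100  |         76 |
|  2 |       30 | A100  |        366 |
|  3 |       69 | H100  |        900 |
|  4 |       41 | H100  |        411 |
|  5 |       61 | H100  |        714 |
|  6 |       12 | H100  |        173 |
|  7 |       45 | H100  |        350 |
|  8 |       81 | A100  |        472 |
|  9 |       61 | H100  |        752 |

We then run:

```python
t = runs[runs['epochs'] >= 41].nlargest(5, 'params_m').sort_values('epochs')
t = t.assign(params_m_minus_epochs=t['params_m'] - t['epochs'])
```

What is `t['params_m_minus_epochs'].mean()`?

filter rows where epochs >= 41:
   epochs   gpu  params_m
0      64  H100       593
1      51  H100        76
3      69  H100       900
4      41  H100       411
5      61  H100       714
7      45  H100       350
8      81  A100       472
9      61  H100       752
take 5 rows with largest params_m:
   epochs   gpu  params_m
3      69  H100       900
9      61  H100       752
5      61  H100       714
0      64  H100       593
8      81  A100       472
sort by epochs:
   epochs   gpu  params_m
9      61  H100       752
5      61  H100       714
0      64  H100       593
3      69  H100       900
8      81  A100       472
add column params_m_minus_epochs = t['params_m'] - t['epochs']:
   epochs   gpu  params_m  params_m_minus_epochs
9      61  H100       752                    691
5      61  H100       714                    653
0      64  H100       593                    529
3      69  H100       900                    831
8      81  A100       472                    391
So mean() = 619.0.

619.0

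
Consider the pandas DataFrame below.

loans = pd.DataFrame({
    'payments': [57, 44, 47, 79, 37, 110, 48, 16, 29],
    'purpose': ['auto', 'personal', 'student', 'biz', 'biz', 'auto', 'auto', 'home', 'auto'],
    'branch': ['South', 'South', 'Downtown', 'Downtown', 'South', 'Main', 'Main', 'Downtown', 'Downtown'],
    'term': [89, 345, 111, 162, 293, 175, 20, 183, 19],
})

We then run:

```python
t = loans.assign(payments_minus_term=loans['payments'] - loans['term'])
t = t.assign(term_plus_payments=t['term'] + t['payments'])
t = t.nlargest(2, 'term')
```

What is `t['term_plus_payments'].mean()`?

add column payments_minus_term = loans['payments'] - loans['term']:
   payments   purpose    branch  term  payments_minus_term
0        57      auto     South    89                  -32
1        44  personal     South   345                 -301
2        47   student  Downtown   111                  -64
3        79       biz  Downtown   162                  -83
4        37       biz     South   293                 -256
5       110      auto      Main   175                  -65
6        48      auto      Main    20                   28
7        16      home  Downtown   183                 -167
8        29      auto  Downtown    19                   10
add column term_plus_payments = t['term'] + t['payments']:
   payments   purpose    branch  term  payments_minus_term  term_plus_payments
0        57      auto     South    89                  -32                 146
1        44  personal     South   345                 -301                 389
2        47   student  Downtown   111                  -64                 158
3        79       biz  Downtown   162                  -83                 241
4        37       biz     South   293                 -256                 330
5       110      auto      Main   175                  -65                 285
6        48      auto      Main    20                   28                  68
7        16      home  Downtown   183                 -167                 199
8        29      auto  Downtown    19                   10                  48
take 2 rows with largest term:
   payments   purpose branch  term  payments_minus_term  term_plus_payments
1        44  personal  South   345                 -301                 389
4        37       biz  South   293                 -256                 330
Finally, mean of column 'term_plus_payments' = 359.5.

359.5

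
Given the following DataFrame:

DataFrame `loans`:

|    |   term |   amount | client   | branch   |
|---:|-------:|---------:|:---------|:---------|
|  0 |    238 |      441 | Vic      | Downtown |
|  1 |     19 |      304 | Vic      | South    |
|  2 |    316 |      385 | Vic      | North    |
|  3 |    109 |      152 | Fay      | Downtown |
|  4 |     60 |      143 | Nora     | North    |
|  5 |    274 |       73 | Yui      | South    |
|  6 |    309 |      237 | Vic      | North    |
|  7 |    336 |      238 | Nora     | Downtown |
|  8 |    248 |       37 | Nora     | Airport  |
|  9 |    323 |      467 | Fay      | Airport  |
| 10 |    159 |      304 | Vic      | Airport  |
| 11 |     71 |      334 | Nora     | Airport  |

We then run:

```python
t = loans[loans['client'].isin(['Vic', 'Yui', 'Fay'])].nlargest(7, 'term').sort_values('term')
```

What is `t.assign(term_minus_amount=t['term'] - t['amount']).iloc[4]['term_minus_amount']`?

72

filter rows where client in ['Vic', 'Yui', 'Fay']:
    term  amount client    branch
0    238     441    Vic  Downtown
1     19     304    Vic     South
2    316     385    Vic     North
3    109     152    Fay  Downtown
5    274      73    Yui     South
6    309     237    Vic     North
9    323     467    Fay   Airport
10   159     304    Vic   Airport
take 7 rows with largest term:
    term  amount client    branch
9    323     467    Fay   Airport
2    316     385    Vic     North
6    309     237    Vic     North
5    274      73    Yui     South
0    238     441    Vic  Downtown
10   159     304    Vic   Airport
3    109     152    Fay  Downtown
sort by term:
    term  amount client    branch
3    109     152    Fay  Downtown
10   159     304    Vic   Airport
0    238     441    Vic  Downtown
5    274      73    Yui     South
6    309     237    Vic     North
2    316     385    Vic     North
9    323     467    Fay   Airport
add column term_minus_amount = t['term'] - t['amount']:
    term  amount client    branch  term_minus_amount
3    109     152    Fay  Downtown                -43
10   159     304    Vic   Airport               -145
0    238     441    Vic  Downtown               -203
5    274      73    Yui     South                201
6    309     237    Vic     North                 72
2    316     385    Vic     North                -69
9    323     467    Fay   Airport               -144
So iloc[4]['term_minus_amount'] = 72.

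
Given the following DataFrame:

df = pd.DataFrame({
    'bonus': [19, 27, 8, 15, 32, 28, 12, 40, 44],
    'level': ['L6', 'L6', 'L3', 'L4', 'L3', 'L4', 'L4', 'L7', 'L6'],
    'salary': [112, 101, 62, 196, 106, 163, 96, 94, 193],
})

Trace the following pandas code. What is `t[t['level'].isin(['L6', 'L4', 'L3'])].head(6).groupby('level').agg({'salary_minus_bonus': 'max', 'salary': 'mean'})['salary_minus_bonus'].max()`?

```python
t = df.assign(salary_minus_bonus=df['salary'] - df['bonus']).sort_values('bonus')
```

add column salary_minus_bonus = df['salary'] - df['bonus']:
   bonus level  salary  salary_minus_bonus
0     19    L6     112                  93
1     27    L6     101                  74
2      8    L3      62                  54
3     15    L4     196                 181
4     32    L3     106                  74
5     28    L4     163                 135
6     12    L4      96                  84
7     40    L7      94                  54
8     44    L6     193                 149
sort by bonus:
   bonus level  salary  salary_minus_bonus
2      8    L3      62                  54
6     12    L4      96                  84
3     15    L4     196                 181
0     19    L6     112                  93
1     27    L6     101                  74
5     28    L4     163                 135
4     32    L3     106                  74
7     40    L7      94                  54
8     44    L6     193                 149
filter rows where level in ['L6', 'L4', 'L3']:
   bonus level  salary  salary_minus_bonus
2      8    L3      62                  54
6     12    L4      96                  84
3     15    L4     196                 181
0     19    L6     112                  93
1     27    L6     101                  74
5     28    L4     163                 135
4     32    L3     106                  74
8     44    L6     193                 149
take first 6 rows:
   bonus level  salary  salary_minus_bonus
2      8    L3      62                  54
6     12    L4      96                  84
3     15    L4     196                 181
0     19    L6     112                  93
1     27    L6     101                  74
5     28    L4     163                 135
group by level: max(salary_minus_bonus), mean(salary):
       salary_minus_bonus      salary
level                                
L3                     54   62.000000
L4                    181  151.666667
L6                     93  106.500000
The max of column 'salary_minus_bonus' is 181.

181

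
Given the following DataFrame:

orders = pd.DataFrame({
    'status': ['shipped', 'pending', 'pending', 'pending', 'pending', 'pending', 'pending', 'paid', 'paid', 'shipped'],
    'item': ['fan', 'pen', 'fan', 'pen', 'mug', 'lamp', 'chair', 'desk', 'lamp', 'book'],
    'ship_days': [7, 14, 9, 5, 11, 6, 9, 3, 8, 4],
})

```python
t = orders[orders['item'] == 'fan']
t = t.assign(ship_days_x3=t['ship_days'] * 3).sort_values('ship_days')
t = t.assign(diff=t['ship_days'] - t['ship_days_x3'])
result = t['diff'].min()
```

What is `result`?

-18

filter rows where item == 'fan':
    status item  ship_days
0  shipped  fan          7
2  pending  fan          9
add column ship_days_x3 = t['ship_days'] * 3:
    status item  ship_days  ship_days_x3
0  shipped  fan          7            21
2  pending  fan          9            27
sort by ship_days:
    status item  ship_days  ship_days_x3
0  shipped  fan          7            21
2  pending  fan          9            27
add column diff = t['ship_days'] - t['ship_days_x3']:
    status item  ship_days  ship_days_x3  diff
0  shipped  fan          7            21   -14
2  pending  fan          9            27   -18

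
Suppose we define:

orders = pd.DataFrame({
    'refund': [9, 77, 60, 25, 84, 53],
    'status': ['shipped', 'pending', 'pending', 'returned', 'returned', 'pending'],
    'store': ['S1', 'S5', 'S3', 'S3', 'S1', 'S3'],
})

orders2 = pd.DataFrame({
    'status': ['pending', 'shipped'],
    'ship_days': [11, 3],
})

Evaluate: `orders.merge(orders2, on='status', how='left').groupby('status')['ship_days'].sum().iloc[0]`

merge on 'status' (how='left') → 6 rows:
   refund    status store  ship_days
0       9   shipped    S1        3.0
1      77   pending    S5       11.0
2      60   pending    S3       11.0
3      25  returned    S3        NaN
4      84  returned    S1        NaN
5      53   pending    S3       11.0
group by status, sum of ship_days:
status
pending     33.0
returned     0.0
shipped      3.0
Name: ship_days, dtype: float64
Then the value at position 0: 33.0

33.0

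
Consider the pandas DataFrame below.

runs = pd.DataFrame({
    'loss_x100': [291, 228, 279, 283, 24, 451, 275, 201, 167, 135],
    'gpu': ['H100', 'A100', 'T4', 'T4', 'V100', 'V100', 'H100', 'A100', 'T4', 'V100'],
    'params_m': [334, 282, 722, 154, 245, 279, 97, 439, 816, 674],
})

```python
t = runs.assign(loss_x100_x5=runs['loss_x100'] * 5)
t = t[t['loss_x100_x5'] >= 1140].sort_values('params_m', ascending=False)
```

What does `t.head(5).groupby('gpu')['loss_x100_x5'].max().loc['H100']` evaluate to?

add column loss_x100_x5 = runs['loss_x100'] * 5:
   loss_x100   gpu  params_m  loss_x100_x5
0        291  H100       334          1455
1        228  A100       282          1140
2        279    T4       722          1395
3        283    T4       154          1415
4         24  V100       245           120
5        451  V100       279          2255
6        275  H100        97          1375
7        201  A100       439          1005
8        167    T4       816           835
9        135  V100       674           675
filter rows where loss_x100_x5 >= 1140:
   loss_x100   gpu  params_m  loss_x100_x5
0        291  H100       334          1455
1        228  A100       282          1140
2        279    T4       722          1395
3        283    T4       154          1415
5        451  V100       279          2255
6        275  H100        97          1375
sort by params_m descending:
   loss_x100   gpu  params_m  loss_x100_x5
2        279    T4       722          1395
0        291  H100       334          1455
1        228  A100       282          1140
5        451  V100       279          2255
3        283    T4       154          1415
6        275  H100        97          1375
take first 5 rows:
   loss_x100   gpu  params_m  loss_x100_x5
2        279    T4       722          1395
0        291  H100       334          1455
1        228  A100       282          1140
5        451  V100       279          2255
3        283    T4       154          1415
group by gpu, max of loss_x100_x5:
gpu
A100    1140
H100    1455
T4      1415
V100    2255
Name: loss_x100_x5, dtype: int64
So loc['H100'] = 1455.

1455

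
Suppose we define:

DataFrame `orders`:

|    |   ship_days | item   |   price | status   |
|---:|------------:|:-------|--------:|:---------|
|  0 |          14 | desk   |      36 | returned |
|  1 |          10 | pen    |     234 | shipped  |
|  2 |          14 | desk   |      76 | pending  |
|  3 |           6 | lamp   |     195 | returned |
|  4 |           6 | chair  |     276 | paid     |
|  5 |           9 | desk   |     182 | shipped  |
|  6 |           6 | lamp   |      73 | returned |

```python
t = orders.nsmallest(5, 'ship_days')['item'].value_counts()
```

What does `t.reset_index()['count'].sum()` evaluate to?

5

take 5 rows with smallest ship_days:
   ship_days   item  price    status
3          6   lamp    195  returned
4          6  chair    276      paid
6          6   lamp     73  returned
5          9   desk    182   shipped
1         10    pen    234   shipped
value_counts of item:
item
lamp     2
chair    1
desk     1
pen      1
Name: count, dtype: int64
reset_index():
    item  count
0   lamp      2
1  chair      1
2   desk      1
3    pen      1
Reading off the sum of column 'count', we get 5.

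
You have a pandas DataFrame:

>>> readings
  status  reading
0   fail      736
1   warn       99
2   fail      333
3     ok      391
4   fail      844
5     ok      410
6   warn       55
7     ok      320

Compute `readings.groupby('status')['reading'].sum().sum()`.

group by status, sum of reading:
status
fail    1913
ok      1121
warn     154
Name: reading, dtype: int64
The sum of the resulting series is 3188.

3188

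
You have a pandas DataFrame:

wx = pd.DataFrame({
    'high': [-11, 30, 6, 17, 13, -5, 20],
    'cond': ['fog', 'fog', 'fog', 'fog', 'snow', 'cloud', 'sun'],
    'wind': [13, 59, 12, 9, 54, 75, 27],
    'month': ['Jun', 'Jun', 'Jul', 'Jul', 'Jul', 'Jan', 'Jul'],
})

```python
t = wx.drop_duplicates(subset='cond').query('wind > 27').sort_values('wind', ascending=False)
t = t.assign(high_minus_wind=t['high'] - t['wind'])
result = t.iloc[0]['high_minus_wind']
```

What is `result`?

drop duplicate cond (keep=first):
   high   cond  wind month
0   -11    fog    13   Jun
4    13   snow    54   Jul
5    -5  cloud    75   Jan
6    20    sun    27   Jul
filter rows where wind > 27:
   high   cond  wind month
4    13   snow    54   Jul
5    -5  cloud    75   Jan
sort by wind descending:
   high   cond  wind month
5    -5  cloud    75   Jan
4    13   snow    54   Jul
add column high_minus_wind = t['high'] - t['wind']:
   high   cond  wind month  high_minus_wind
5    -5  cloud    75   Jan              -80
4    13   snow    54   Jul              -41
Hence -80.

-80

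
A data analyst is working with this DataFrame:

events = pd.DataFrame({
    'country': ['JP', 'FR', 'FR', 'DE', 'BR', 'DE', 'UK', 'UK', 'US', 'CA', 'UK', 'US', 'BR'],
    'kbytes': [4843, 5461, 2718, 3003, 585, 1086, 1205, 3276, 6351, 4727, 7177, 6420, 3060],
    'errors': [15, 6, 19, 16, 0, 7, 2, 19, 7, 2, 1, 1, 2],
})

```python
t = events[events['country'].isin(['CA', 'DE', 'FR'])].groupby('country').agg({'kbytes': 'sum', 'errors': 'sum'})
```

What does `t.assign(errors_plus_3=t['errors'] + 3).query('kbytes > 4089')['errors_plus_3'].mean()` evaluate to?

16.5

filter rows where country in ['CA', 'DE', 'FR']:
  country  kbytes  errors
1      FR    5461       6
2      FR    2718      19
3      DE    3003      16
5      DE    1086       7
9      CA    4727       2
group by country: sum(kbytes), sum(errors):
         kbytes  errors
country                
CA         4727       2
DE         4089      23
FR         8179      25
add column errors_plus_3 = t['errors'] + 3:
         kbytes  errors  errors_plus_3
country                               
CA         4727       2              5
DE         4089      23             26
FR         8179      25             28
filter rows where kbytes > 4089:
         kbytes  errors  errors_plus_3
country                               
CA         4727       2              5
FR         8179      25             28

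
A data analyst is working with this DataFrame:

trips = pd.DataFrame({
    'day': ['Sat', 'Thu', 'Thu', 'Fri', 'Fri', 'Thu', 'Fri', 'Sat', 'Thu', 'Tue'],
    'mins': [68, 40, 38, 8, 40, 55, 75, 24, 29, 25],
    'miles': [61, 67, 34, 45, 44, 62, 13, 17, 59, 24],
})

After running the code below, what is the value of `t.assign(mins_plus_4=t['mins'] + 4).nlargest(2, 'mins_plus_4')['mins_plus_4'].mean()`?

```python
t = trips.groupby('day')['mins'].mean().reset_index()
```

group by day, mean of mins:
day
Fri    41.0
Sat    46.0
Thu    40.5
Tue    25.0
Name: mins, dtype: float64
reset_index():
   day  mins
0  Fri  41.0
1  Sat  46.0
2  Thu  40.5
3  Tue  25.0
add column mins_plus_4 = t['mins'] + 4:
   day  mins  mins_plus_4
0  Fri  41.0         45.0
1  Sat  46.0         50.0
2  Thu  40.5         44.5
3  Tue  25.0         29.0
take 2 rows with largest mins_plus_4:
   day  mins  mins_plus_4
1  Sat  46.0         50.0
0  Fri  41.0         45.0
So mean() = 47.5.

47.5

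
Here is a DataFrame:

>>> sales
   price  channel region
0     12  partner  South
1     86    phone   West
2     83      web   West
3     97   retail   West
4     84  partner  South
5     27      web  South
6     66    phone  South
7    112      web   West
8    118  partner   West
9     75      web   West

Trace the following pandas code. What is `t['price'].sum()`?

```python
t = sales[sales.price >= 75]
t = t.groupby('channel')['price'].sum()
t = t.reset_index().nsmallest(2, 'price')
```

183

filter rows where price >= 75:
   price  channel region
1     86    phone   West
2     83      web   West
3     97   retail   West
4     84  partner  South
7    112      web   West
8    118  partner   West
9     75      web   West
group by channel, sum of price:
channel
partner    202
phone       86
retail      97
web        270
Name: price, dtype: int64
reset_index():
   channel  price
0  partner    202
1    phone     86
2   retail     97
3      web    270
take 2 rows with smallest price:
  channel  price
1   phone     86
2  retail     97
Reading off the sum of column 'price', we get 183.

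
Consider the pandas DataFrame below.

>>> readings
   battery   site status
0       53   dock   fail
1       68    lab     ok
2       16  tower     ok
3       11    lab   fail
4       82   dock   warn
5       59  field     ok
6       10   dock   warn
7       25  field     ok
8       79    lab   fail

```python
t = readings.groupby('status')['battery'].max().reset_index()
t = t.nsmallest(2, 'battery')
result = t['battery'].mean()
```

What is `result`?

73.5

group by status, max of battery:
status
fail    79
ok      68
warn    82
Name: battery, dtype: int64
reset_index():
  status  battery
0   fail       79
1     ok       68
2   warn       82
take 2 rows with smallest battery:
  status  battery
1     ok       68
0   fail       79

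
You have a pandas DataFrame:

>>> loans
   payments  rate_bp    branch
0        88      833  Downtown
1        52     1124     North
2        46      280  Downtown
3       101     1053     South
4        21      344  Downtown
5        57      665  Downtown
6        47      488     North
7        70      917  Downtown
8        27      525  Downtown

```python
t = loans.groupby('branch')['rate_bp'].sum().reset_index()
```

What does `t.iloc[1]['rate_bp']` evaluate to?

group by branch, sum of rate_bp:
branch
Downtown    3564
North       1612
South       1053
Name: rate_bp, dtype: int64
reset_index():
     branch  rate_bp
0  Downtown     3564
1     North     1612
2     South     1053
The value at position 1, column 'rate_bp' is 1612.

1612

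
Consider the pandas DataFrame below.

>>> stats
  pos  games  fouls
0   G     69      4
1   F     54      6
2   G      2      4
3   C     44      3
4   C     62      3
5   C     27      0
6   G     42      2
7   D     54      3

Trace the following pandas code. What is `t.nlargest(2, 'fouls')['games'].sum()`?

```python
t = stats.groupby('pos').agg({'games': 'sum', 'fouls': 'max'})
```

group by pos: sum(games), max(fouls):
     games  fouls
pos              
C      133      3
D       54      3
F       54      6
G      113      4
take 2 rows with largest fouls:
     games  fouls
pos              
F       54      6
G      113      4

167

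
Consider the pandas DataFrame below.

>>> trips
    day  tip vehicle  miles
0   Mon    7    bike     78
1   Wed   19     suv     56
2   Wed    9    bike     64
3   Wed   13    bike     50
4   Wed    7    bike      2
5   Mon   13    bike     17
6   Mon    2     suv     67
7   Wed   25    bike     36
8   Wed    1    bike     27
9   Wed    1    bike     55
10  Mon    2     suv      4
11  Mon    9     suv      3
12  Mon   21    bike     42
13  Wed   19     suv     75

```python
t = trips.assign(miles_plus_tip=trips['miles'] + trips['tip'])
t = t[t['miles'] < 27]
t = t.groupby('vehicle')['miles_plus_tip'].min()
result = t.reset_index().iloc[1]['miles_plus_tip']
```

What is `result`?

add column miles_plus_tip = trips['miles'] + trips['tip']:
    day  tip vehicle  miles  miles_plus_tip
0   Mon    7    bike     78              85
1   Wed   19     suv     56              75
2   Wed    9    bike     64              73
3   Wed   13    bike     50              63
4   Wed    7    bike      2               9
5   Mon   13    bike     17              30
6   Mon    2     suv     67              69
7   Wed   25    bike     36              61
8   Wed    1    bike     27              28
9   Wed    1    bike     55              56
10  Mon    2     suv      4               6
11  Mon    9     suv      3              12
12  Mon   21    bike     42              63
13  Wed   19     suv     75              94
filter rows where miles < 27:
    day  tip vehicle  miles  miles_plus_tip
4   Wed    7    bike      2               9
5   Mon   13    bike     17              30
10  Mon    2     suv      4               6
11  Mon    9     suv      3              12
group by vehicle, min of miles_plus_tip:
vehicle
bike    9
suv     6
Name: miles_plus_tip, dtype: int64
reset_index():
  vehicle  miles_plus_tip
0    bike               9
1     suv               6
The value at position 1, column 'miles_plus_tip' is 6.

6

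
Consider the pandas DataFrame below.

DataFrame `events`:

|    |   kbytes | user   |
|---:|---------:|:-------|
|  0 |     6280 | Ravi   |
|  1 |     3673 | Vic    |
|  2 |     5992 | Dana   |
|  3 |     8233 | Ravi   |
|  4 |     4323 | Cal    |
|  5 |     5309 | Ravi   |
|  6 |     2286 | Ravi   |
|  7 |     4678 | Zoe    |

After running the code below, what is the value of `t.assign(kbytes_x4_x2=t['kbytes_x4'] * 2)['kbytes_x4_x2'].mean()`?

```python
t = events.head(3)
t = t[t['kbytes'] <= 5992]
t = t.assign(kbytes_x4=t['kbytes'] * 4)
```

38660.0

take first 3 rows:
   kbytes  user
0    6280  Ravi
1    3673   Vic
2    5992  Dana
filter rows where kbytes <= 5992:
   kbytes  user
1    3673   Vic
2    5992  Dana
add column kbytes_x4 = t['kbytes'] * 4:
   kbytes  user  kbytes_x4
1    3673   Vic      14692
2    5992  Dana      23968
add column kbytes_x4_x2 = t['kbytes_x4'] * 2:
   kbytes  user  kbytes_x4  kbytes_x4_x2
1    3673   Vic      14692         29384
2    5992  Dana      23968         47936
The mean of column 'kbytes_x4_x2' is 38660.0.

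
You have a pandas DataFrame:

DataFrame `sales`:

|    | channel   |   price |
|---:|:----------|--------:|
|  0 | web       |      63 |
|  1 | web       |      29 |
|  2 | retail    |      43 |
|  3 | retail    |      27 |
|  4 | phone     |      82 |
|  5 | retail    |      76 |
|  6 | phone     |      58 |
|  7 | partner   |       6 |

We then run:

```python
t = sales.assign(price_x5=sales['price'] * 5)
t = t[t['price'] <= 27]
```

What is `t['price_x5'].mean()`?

82.5

add column price_x5 = sales['price'] * 5:
   channel  price  price_x5
0      web     63       315
1      web     29       145
2   retail     43       215
3   retail     27       135
4    phone     82       410
5   retail     76       380
6    phone     58       290
7  partner      6        30
filter rows where price <= 27:
   channel  price  price_x5
3   retail     27       135
7  partner      6        30
Taking the mean of column 'price_x5' gives 82.5.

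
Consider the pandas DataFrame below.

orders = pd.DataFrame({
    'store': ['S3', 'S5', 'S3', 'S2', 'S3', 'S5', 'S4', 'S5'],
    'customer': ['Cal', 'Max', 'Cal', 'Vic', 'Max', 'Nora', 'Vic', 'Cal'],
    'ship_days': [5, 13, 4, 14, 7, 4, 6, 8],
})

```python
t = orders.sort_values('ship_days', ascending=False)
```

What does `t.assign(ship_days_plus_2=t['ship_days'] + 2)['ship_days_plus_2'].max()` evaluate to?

sort by ship_days descending:
  store customer  ship_days
3    S2      Vic         14
1    S5      Max         13
7    S5      Cal          8
4    S3      Max          7
6    S4      Vic          6
0    S3      Cal          5
2    S3      Cal          4
5    S5     Nora          4
add column ship_days_plus_2 = t['ship_days'] + 2:
  store customer  ship_days  ship_days_plus_2
3    S2      Vic         14                16
1    S5      Max         13                15
7    S5      Cal          8                10
4    S3      Max          7                 9
6    S4      Vic          6                 8
0    S3      Cal          5                 7
2    S3      Cal          4                 6
5    S5     Nora          4                 6
Taking the max of column 'ship_days_plus_2' gives 16.

16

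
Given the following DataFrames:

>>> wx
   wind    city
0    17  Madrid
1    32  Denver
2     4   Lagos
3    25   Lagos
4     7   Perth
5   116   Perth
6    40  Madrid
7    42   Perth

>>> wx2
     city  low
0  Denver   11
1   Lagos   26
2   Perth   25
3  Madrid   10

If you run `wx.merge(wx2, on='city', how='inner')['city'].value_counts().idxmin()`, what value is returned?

Denver

merge on 'city' (how='inner') → 8 rows:
   wind    city  low
0    17  Madrid   10
1    32  Denver   11
2     4   Lagos   26
3    25   Lagos   26
4     7   Perth   25
5   116   Perth   25
6    40  Madrid   10
7    42   Perth   25
value_counts of city:
city
Perth     3
Madrid    2
Lagos     2
Denver    1
Name: count, dtype: int64
So idxmin() = Denver.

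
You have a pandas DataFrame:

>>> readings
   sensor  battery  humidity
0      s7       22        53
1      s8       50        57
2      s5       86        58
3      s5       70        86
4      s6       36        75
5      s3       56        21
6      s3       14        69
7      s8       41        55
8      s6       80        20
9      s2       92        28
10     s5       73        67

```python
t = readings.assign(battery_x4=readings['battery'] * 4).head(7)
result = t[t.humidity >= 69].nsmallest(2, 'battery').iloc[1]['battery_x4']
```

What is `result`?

144

add column battery_x4 = readings['battery'] * 4:
   sensor  battery  humidity  battery_x4
0      s7       22        53          88
1      s8       50        57         200
2      s5       86        58         344
3      s5       70        86         280
4      s6       36        75         144
5      s3       56        21         224
6      s3       14        69          56
7      s8       41        55         164
8      s6       80        20         320
9      s2       92        28         368
10     s5       73        67         292
take first 7 rows:
  sensor  battery  humidity  battery_x4
0     s7       22        53          88
1     s8       50        57         200
2     s5       86        58         344
3     s5       70        86         280
4     s6       36        75         144
5     s3       56        21         224
6     s3       14        69          56
filter rows where humidity >= 69:
  sensor  battery  humidity  battery_x4
3     s5       70        86         280
4     s6       36        75         144
6     s3       14        69          56
take 2 rows with smallest battery:
  sensor  battery  humidity  battery_x4
6     s3       14        69          56
4     s6       36        75         144
value at position 1, column 'battery_x4' → 144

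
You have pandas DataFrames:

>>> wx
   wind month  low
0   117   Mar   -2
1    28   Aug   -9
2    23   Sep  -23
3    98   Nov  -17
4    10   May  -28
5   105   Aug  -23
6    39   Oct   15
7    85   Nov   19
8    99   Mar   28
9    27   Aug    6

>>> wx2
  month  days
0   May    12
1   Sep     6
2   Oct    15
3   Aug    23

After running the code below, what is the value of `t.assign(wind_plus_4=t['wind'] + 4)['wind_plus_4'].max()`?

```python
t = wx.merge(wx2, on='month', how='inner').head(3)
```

32

merge on 'month' (how='inner') → 6 rows:
   wind month  low  days
0    28   Aug   -9    23
1    23   Sep  -23     6
2    10   May  -28    12
3   105   Aug  -23    23
4    39   Oct   15    15
5    27   Aug    6    23
take first 3 rows:
   wind month  low  days
0    28   Aug   -9    23
1    23   Sep  -23     6
2    10   May  -28    12
add column wind_plus_4 = t['wind'] + 4:
   wind month  low  days  wind_plus_4
0    28   Aug   -9    23           32
1    23   Sep  -23     6           27
2    10   May  -28    12           14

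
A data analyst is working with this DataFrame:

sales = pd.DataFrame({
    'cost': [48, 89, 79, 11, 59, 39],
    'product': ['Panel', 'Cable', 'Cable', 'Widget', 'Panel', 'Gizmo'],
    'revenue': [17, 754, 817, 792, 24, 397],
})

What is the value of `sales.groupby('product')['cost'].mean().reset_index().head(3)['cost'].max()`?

84.0

group by product, mean of cost:
product
Cable     84.0
Gizmo     39.0
Panel     53.5
Widget    11.0
Name: cost, dtype: float64
reset_index():
  product  cost
0   Cable  84.0
1   Gizmo  39.0
2   Panel  53.5
3  Widget  11.0
take first 3 rows:
  product  cost
0   Cable  84.0
1   Gizmo  39.0
2   Panel  53.5
max of column 'cost' → 84.0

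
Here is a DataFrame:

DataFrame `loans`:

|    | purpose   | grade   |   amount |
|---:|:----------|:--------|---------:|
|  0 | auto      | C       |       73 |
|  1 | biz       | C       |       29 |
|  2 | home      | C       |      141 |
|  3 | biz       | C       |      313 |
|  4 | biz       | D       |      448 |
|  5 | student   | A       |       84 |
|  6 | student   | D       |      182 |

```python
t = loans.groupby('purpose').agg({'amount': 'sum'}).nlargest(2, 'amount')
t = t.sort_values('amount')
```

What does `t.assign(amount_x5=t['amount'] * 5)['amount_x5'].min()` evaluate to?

1330

group by purpose, sum of amount:
         amount
purpose        
auto         73
biz         790
home        141
student     266
take 2 rows with largest amount:
         amount
purpose        
biz         790
student     266
sort by amount:
         amount
purpose        
student     266
biz         790
add column amount_x5 = t['amount'] * 5:
         amount  amount_x5
purpose                   
student     266       1330
biz         790       3950
Taking the min of column 'amount_x5' gives 1330.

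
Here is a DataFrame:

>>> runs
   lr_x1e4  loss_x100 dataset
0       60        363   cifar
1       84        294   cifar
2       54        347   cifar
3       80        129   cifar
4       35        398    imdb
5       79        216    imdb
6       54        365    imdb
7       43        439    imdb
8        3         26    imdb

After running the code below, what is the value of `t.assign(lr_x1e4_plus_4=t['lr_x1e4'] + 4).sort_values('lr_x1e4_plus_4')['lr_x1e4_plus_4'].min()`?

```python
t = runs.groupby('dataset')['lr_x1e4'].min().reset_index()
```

7

group by dataset, min of lr_x1e4:
dataset
cifar    54
imdb      3
Name: lr_x1e4, dtype: int64
reset_index():
  dataset  lr_x1e4
0   cifar       54
1    imdb        3
add column lr_x1e4_plus_4 = t['lr_x1e4'] + 4:
  dataset  lr_x1e4  lr_x1e4_plus_4
0   cifar       54              58
1    imdb        3               7
sort by lr_x1e4_plus_4:
  dataset  lr_x1e4  lr_x1e4_plus_4
1    imdb        3               7
0   cifar       54              58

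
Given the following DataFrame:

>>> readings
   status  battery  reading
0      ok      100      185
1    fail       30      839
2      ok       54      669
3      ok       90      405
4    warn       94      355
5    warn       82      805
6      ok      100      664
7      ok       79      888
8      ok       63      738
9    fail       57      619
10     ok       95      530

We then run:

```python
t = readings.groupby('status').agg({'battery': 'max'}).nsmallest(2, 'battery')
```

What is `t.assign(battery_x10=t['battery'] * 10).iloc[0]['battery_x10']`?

570

group by status, max of battery:
        battery
status         
fail         57
ok          100
warn         94
take 2 rows with smallest battery:
        battery
status         
fail         57
warn         94
add column battery_x10 = t['battery'] * 10:
        battery  battery_x10
status                      
fail         57          570
warn         94          940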